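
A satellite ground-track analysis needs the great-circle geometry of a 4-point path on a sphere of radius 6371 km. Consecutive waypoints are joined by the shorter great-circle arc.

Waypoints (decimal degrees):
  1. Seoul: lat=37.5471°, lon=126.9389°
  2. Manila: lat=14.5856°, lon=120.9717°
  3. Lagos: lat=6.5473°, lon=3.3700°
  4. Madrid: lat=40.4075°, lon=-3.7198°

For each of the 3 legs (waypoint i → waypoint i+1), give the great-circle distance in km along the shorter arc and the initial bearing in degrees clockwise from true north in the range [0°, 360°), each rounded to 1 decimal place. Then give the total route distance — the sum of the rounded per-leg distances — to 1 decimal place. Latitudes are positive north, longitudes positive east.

Leg 1: dist=2620.3 km, bearing=194.6°
Leg 2: dist=12746.2 km, bearing=284.4°
Leg 3: dist=3830.7 km, bearing=350.4°
Total: 19197.2 km

Leg 1: φ1=0.6553205, φ2=0.2545667, Δφ=-0.4007538, Δλ=-0.1041473 rad; a=sin²(Δφ/2)+cosφ1·cosφ2·sin²(Δλ/2)=0.0416951837; c=2·atan2(√a, √(1-a))=0.411280548; dist=6371·c=2620.268 ≈ 2620.3 km; running total=2620.3 km
Leg 1 bearing: y=sinΔλ·cosφ2=-0.10060877, x=cosφ1·sinφ2-sinφ1·cosφ2·cosΔλ=-0.38691686; θ=atan2(y, x)=-165.4243° <0 so +360° → 194.5757° ≈ 194.6°
Leg 2: φ1=0.2545667, φ2=0.1142719, Δφ=-0.1402948, Δλ=-2.0525369 rad; a=sin²(Δφ/2)+cosφ1·cosφ2·sin²(Δλ/2)=0.7083760775; c=2·atan2(√a, √(1-a))=2.000665801; dist=6371·c=12746.242 ≈ 12746.2 km; running total=15366.5 km
Leg 2 bearing: y=sinΔλ·cosφ2=-0.88041016, x=cosφ1·sinφ2-sinφ1·cosφ2·cosΔλ=0.22626443; θ=atan2(y, x)=-75.5870° <0 so +360° → 284.4130° ≈ 284.4°
Leg 3: φ1=0.1142719, φ2=0.7052439, Δφ=0.5909720, Δλ=-0.1237404 rad; a=sin²(Δφ/2)+cosφ1·cosφ2·sin²(Δλ/2)=0.0876923202; c=2·atan2(√a, √(1-a))=0.601274409; dist=6371·c=3830.719 ≈ 3830.7 km; running total=19197.2 km
Leg 3 bearing: y=sinΔλ·cosφ2=-0.09398225, x=cosφ1·sinφ2-sinφ1·cosφ2·cosΔλ=0.55783227; θ=atan2(y, x)=-9.5632° <0 so +360° → 350.4368° ≈ 350.4°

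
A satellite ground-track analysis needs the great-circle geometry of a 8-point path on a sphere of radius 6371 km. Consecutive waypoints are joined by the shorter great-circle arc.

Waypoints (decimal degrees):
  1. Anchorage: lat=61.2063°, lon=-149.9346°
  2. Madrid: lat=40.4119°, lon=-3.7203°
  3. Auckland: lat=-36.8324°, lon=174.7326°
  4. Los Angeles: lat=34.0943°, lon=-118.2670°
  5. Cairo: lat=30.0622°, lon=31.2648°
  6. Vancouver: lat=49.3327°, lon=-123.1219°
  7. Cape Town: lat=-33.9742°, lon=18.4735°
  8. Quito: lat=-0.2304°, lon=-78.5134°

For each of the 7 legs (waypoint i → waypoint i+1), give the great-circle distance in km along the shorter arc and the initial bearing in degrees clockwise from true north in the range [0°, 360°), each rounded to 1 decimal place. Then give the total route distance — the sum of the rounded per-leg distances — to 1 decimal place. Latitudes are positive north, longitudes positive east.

Leg 1: φ1=1.0682515, φ2=0.7053207, Δφ=-0.3629307, Δλ=2.5519209 rad; a=sin²(Δφ/2)+cosφ1·cosφ2·sin²(Δλ/2)=0.3683389073; c=2·atan2(√a, √(1-a))=1.304332013; dist=6371·c=8309.899 ≈ 8309.9 km; running total=8309.9 km
Leg 1 bearing: y=sinΔλ·cosφ2=0.42340760, x=cosφ1·sinφ2-sinφ1·cosφ2·cosΔλ=0.86682607; θ=atan2(y, x)=26.0335° ≈ 26.0°
Leg 2: φ1=0.7053207, φ2=-0.6428467, Δφ=-1.3481674, Δλ=3.1145907 rad; a=sin²(Δφ/2)+cosφ1·cosφ2·sin²(Δλ/2)=0.9989134885; c=2·atan2(√a, √(1-a))=3.075656163; dist=6371·c=19595.005 ≈ 19595.0 km; running total=27904.9 km
Leg 2 bearing: y=sinΔλ·cosφ2=0.02160956, x=cosφ1·sinφ2-sinφ1·cosφ2·cosΔλ=0.06224428; θ=atan2(y, x)=19.1456° ≈ 19.1°
Leg 3: φ1=-0.6428467, φ2=0.5950578, Δφ=1.2379044, Δλ=-5.1138077 rad; a=sin²(Δφ/2)+cosφ1·cosφ2·sin²(Δλ/2)=0.5385305362; c=2·atan2(√a, √(1-a))=1.647933874; dist=6371·c=10498.987 ≈ 10499.0 km; running total=38403.9 km
Leg 3 bearing: y=sinΔλ·cosφ2=0.76228715, x=cosφ1·sinφ2-sinφ1·cosφ2·cosΔλ=0.64263511; θ=atan2(y, x)=49.8679° ≈ 49.9°
Leg 4: φ1=0.5950578, φ2=0.5246844, Δφ=-0.0703734, Δλ=2.6098222 rad; a=sin²(Δφ/2)+cosφ1·cosφ2·sin²(Δλ/2)=0.6684716047; c=2·atan2(√a, √(1-a))=1.914464692; dist=6371·c=12197.055 ≈ 12197.1 km; running total=50601.0 km
Leg 4 bearing: y=sinΔλ·cosφ2=0.43885141, x=cosφ1·sinφ2-sinφ1·cosφ2·cosΔλ=0.83299383; θ=atan2(y, x)=27.7819° ≈ 27.8°
Leg 5: φ1=0.5246844, φ2=0.8610180, Δφ=0.3363337, Δλ=-2.6945562 rad; a=sin²(Δφ/2)+cosφ1·cosφ2·sin²(Δλ/2)=0.5643076607; c=2·atan2(√a, √(1-a))=1.699768904; dist=6371·c=10829.228 ≈ 10829.2 km; running total=61430.2 km
Leg 5 bearing: y=sinΔλ·cosφ2=-0.28171184, x=cosφ1·sinφ2-sinφ1·cosφ2·cosΔλ=0.95083991; θ=atan2(y, x)=-16.5033° <0 so +360° → 343.4967° ≈ 343.5°
Leg 6: φ1=0.8610180, φ2=-0.5929617, Δφ=-1.4539797, Δλ=2.4713059 rad; a=sin²(Δφ/2)+cosφ1·cosφ2·sin²(Δλ/2)=0.9236821559; c=2·atan2(√a, √(1-a))=2.581798266; dist=6371·c=16448.637 ≈ 16448.6 km; running total=77878.8 km
Leg 6 bearing: y=sinΔλ·cosφ2=0.51516338, x=cosφ1·sinφ2-sinφ1·cosφ2·cosΔλ=0.12876497; θ=atan2(y, x)=75.9665° ≈ 76.0°
Leg 7: φ1=-0.5929617, φ2=-0.0040212, Δφ=0.5889404, Δλ=-1.6927407 rad; a=sin²(Δφ/2)+cosφ1·cosφ2·sin²(Δλ/2)=0.5493143943; c=2·atan2(√a, √(1-a))=1.669585724; dist=6371·c=10636.931 ≈ 10636.9 km; running total=88515.7 km
Leg 7 bearing: y=sinΔλ·cosφ2=-0.99256596, x=cosφ1·sinφ2-sinφ1·cosφ2·cosΔλ=-0.07131036; θ=atan2(y, x)=-94.1093° <0 so +360° → 265.8907° ≈ 265.9°

Leg 1: dist=8309.9 km, bearing=26.0°
Leg 2: dist=19595.0 km, bearing=19.1°
Leg 3: dist=10499.0 km, bearing=49.9°
Leg 4: dist=12197.1 km, bearing=27.8°
Leg 5: dist=10829.2 km, bearing=343.5°
Leg 6: dist=16448.6 km, bearing=76.0°
Leg 7: dist=10636.9 km, bearing=265.9°
Total: 88515.7 km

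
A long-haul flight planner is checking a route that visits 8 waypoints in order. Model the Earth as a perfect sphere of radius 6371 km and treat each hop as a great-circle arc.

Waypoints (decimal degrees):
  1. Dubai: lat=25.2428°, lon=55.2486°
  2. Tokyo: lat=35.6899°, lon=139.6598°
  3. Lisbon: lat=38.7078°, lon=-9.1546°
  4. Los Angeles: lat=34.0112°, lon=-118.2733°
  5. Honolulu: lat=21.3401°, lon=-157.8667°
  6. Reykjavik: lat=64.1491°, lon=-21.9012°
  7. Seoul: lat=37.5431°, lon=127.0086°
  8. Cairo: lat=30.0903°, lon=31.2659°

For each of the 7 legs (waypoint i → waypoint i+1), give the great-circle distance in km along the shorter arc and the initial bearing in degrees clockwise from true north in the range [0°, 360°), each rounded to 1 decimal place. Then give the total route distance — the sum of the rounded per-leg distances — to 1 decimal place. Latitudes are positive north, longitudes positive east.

Leg 1: φ1=0.4405700, φ2=0.6229063, Δφ=0.1823363, Δλ=1.4732534 rad; a=sin²(Δφ/2)+cosφ1·cosφ2·sin²(Δλ/2)=0.3398312815; c=2·atan2(√a, √(1-a))=1.244710653; dist=6371·c=7930.052 ≈ 7930.1 km; running total=7930.1 km
Leg 1 bearing: y=sinΔλ·cosφ2=0.80832562, x=cosφ1·sinφ2-sinφ1·cosφ2·cosΔλ=0.49395711; θ=atan2(y, x)=58.5714° ≈ 58.6°
Leg 2: φ1=0.6229063, φ2=0.6755786, Δφ=0.0526723, Δλ=-2.5973013 rad; a=sin²(Δφ/2)+cosφ1·cosφ2·sin²(Δλ/2)=0.5886864515; c=2·atan2(√a, √(1-a))=1.749112708; dist=6371·c=11143.597 ≈ 11143.6 km; running total=19073.7 km
Leg 2 bearing: y=sinΔλ·cosφ2=-0.40407216, x=cosφ1·sinφ2-sinφ1·cosφ2·cosΔλ=0.89736533; θ=atan2(y, x)=-24.2414° <0 so +360° → 335.7586° ≈ 335.8°
Leg 3: φ1=0.6755786, φ2=0.5936074, Δφ=-0.0819711, Δλ=-1.9044806 rad; a=sin²(Δφ/2)+cosφ1·cosφ2·sin²(Δλ/2)=0.4310342310; c=2·atan2(√a, √(1-a))=1.432423641; dist=6371·c=9125.971 ≈ 9126.0 km; running total=28199.7 km
Leg 3 bearing: y=sinΔλ·cosφ2=-0.78320628, x=cosφ1·sinφ2-sinφ1·cosφ2·cosΔλ=0.60626959; θ=atan2(y, x)=-52.2570° <0 so +360° → 307.7430° ≈ 307.7°
Leg 4: φ1=0.5936074, φ2=0.3724550, Δφ=-0.2211524, Δλ=-0.6910352 rad; a=sin²(Δφ/2)+cosφ1·cosφ2·sin²(Δλ/2)=0.1007417035; c=2·atan2(√a, √(1-a))=0.645969395; dist=6371·c=4115.471 ≈ 4115.5 km; running total=32315.2 km
Leg 4 bearing: y=sinΔλ·cosφ2=-0.59363747, x=cosφ1·sinφ2-sinφ1·cosφ2·cosΔλ=-0.09982890; θ=atan2(y, x)=-99.5458° <0 so +360° → 260.4542° ≈ 260.5°
Leg 5: φ1=0.3724550, φ2=1.1196130, Δφ=0.7471580, Δλ=2.3730456 rad; a=sin²(Δφ/2)+cosφ1·cosφ2·sin²(Δλ/2)=0.4822455640; c=2·atan2(√a, √(1-a))=1.535279988; dist=6371·c=9781.269 ≈ 9781.3 km; running total=42096.5 km
Leg 5 bearing: y=sinΔλ·cosφ2=0.30308122, x=cosφ1·sinφ2-sinφ1·cosφ2·cosΔλ=0.95230294; θ=atan2(y, x)=17.6543° ≈ 17.7°
Leg 6: φ1=1.1196130, φ2=0.6552507, Δφ=-0.4643623, Δλ=2.5989663 rad; a=sin²(Δφ/2)+cosφ1·cosφ2·sin²(Δλ/2)=0.3738421253; c=2·atan2(√a, √(1-a))=1.315723635; dist=6371·c=8382.475 ≈ 8382.5 km; running total=50479.0 km
Leg 6 bearing: y=sinΔλ·cosφ2=0.40944066, x=cosφ1·sinφ2-sinφ1·cosφ2·cosΔλ=0.87675259; θ=atan2(y, x)=25.0324° ≈ 25.0°
Leg 7: φ1=0.6552507, φ2=0.5251748, Δφ=-0.1300759, Δλ=-1.6710253 rad; a=sin²(Δφ/2)+cosφ1·cosφ2·sin²(Δλ/2)=0.3815679362; c=2·atan2(√a, √(1-a))=1.331659477; dist=6371·c=8484.003 ≈ 8484.0 km; running total=58963.0 km
Leg 7 bearing: y=sinΔλ·cosφ2=-0.86089393, x=cosφ1·sinφ2-sinφ1·cosφ2·cosΔλ=0.45028550; θ=atan2(y, x)=-62.3884° <0 so +360° → 297.6116° ≈ 297.6°

Leg 1: dist=7930.1 km, bearing=58.6°
Leg 2: dist=11143.6 km, bearing=335.8°
Leg 3: dist=9126.0 km, bearing=307.7°
Leg 4: dist=4115.5 km, bearing=260.5°
Leg 5: dist=9781.3 km, bearing=17.7°
Leg 6: dist=8382.5 km, bearing=25.0°
Leg 7: dist=8484.0 km, bearing=297.6°
Total: 58963.0 km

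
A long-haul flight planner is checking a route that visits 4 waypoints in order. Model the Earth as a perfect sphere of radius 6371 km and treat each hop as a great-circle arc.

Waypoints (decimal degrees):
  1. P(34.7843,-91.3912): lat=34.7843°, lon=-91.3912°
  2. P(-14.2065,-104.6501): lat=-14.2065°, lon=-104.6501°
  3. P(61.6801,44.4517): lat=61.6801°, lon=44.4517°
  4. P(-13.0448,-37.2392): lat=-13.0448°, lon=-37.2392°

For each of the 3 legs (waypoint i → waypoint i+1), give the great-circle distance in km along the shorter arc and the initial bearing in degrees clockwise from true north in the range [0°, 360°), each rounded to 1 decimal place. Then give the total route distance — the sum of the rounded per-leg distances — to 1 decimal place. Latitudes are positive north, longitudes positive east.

Leg 1: φ1=0.6071006, φ2=-0.2479502, Δφ=-0.8550508, Δλ=-0.2314115 rad; a=sin²(Δφ/2)+cosφ1·cosφ2·sin²(Δλ/2)=0.1825216331; c=2·atan2(√a, √(1-a))=0.882843813; dist=6371·c=5624.598 ≈ 5624.6 km; running total=5624.6 km
Leg 1 bearing: y=sinΔλ·cosφ2=-0.22233745, x=cosφ1·sinφ2-sinφ1·cosφ2·cosΔλ=-0.73986215; θ=atan2(y, x)=-163.2738° <0 so +360° → 196.7262° ≈ 196.7°
Leg 2: φ1=-0.2479502, φ2=1.0765208, Δφ=1.3244710, Δλ=2.6023173 rad; a=sin²(Δφ/2)+cosφ1·cosφ2·sin²(Δλ/2)=0.8053316640; c=2·atan2(√a, √(1-a))=2.227694299; dist=6371·c=14192.640 ≈ 14192.6 km; running total=19817.2 km
Leg 2 bearing: y=sinΔλ·cosφ2=0.24360809, x=cosφ1·sinφ2-sinφ1·cosφ2·cosΔλ=0.75348882; θ=atan2(y, x)=17.9164° ≈ 17.9°
Leg 3: φ1=1.0765208, φ2=-0.2276747, Δφ=-1.3041955, Δλ=-1.4257752 rad; a=sin²(Δφ/2)+cosφ1·cosφ2·sin²(Δλ/2)=0.5659553897; c=2·atan2(√a, √(1-a))=1.703092684; dist=6371·c=10850.403 ≈ 10850.4 km; running total=30667.6 km
Leg 3 bearing: y=sinΔλ·cosφ2=-0.96396762, x=cosφ1·sinφ2-sinφ1·cosφ2·cosΔλ=-0.23101078; θ=atan2(y, x)=-103.4765° <0 so +360° → 256.5235° ≈ 256.5°

Leg 1: dist=5624.6 km, bearing=196.7°
Leg 2: dist=14192.6 km, bearing=17.9°
Leg 3: dist=10850.4 km, bearing=256.5°
Total: 30667.6 km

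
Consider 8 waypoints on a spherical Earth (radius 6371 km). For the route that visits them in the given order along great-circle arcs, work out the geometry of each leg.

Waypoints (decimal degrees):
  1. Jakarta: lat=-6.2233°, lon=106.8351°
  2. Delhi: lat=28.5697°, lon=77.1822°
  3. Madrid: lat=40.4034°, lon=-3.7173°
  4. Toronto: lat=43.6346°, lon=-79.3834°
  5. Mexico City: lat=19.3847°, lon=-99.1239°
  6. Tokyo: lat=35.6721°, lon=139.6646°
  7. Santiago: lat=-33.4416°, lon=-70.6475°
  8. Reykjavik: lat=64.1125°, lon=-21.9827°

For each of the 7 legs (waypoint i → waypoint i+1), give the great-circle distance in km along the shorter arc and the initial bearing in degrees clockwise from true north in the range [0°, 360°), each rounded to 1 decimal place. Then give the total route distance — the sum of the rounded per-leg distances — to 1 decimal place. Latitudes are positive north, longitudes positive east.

Leg 1: φ1=-0.1086171, φ2=0.4986353, Δφ=0.6072524, Δλ=-0.5175407 rad; a=sin²(Δφ/2)+cosφ1·cosφ2·sin²(Δλ/2)=0.1465591879; c=2·atan2(√a, √(1-a))=0.785716533; dist=6371·c=5005.800 ≈ 5005.8 km; running total=5005.8 km
Leg 1 bearing: y=sinΔλ·cosφ2=-0.43450238, x=cosφ1·sinφ2-sinφ1·cosφ2·cosΔλ=0.55814519; θ=atan2(y, x)=-37.8999° <0 so +360° → 322.1001° ≈ 322.1°
Leg 2: φ1=0.4986353, φ2=0.7051724, Δφ=0.2065370, Δλ=-1.4119626 rad; a=sin²(Δφ/2)+cosφ1·cosφ2·sin²(Δλ/2)=0.2921257331; c=2·atan2(√a, √(1-a))=1.142030643; dist=6371·c=7275.877 ≈ 7275.9 km; running total=12281.7 km
Leg 2 bearing: y=sinΔλ·cosφ2=-0.75191441, x=cosφ1·sinφ2-sinφ1·cosφ2·cosΔλ=0.51164233; θ=atan2(y, x)=-55.7666° <0 so +360° → 304.2334° ≈ 304.2°
Leg 3: φ1=0.7051724, φ2=0.7615674, Δφ=0.0563951, Δλ=-1.3206226 rad; a=sin²(Δφ/2)+cosφ1·cosφ2·sin²(Δλ/2)=0.2081412154; c=2·atan2(√a, √(1-a))=0.947496600; dist=6371·c=6036.501 ≈ 6036.5 km; running total=18318.2 km
Leg 3 bearing: y=sinΔλ·cosφ2=-0.70122436, x=cosφ1·sinφ2-sinφ1·cosφ2·cosΔλ=0.40933873; θ=atan2(y, x)=-59.7258° <0 so +360° → 300.2742° ≈ 300.3°
Leg 4: φ1=0.7615674, φ2=0.3383268, Δφ=-0.4232406, Δλ=-0.3445367 rad; a=sin²(Δφ/2)+cosφ1·cosφ2·sin²(Δλ/2)=0.0641798461; c=2·atan2(√a, √(1-a))=0.512257330; dist=6371·c=3263.591 ≈ 3263.6 km; running total=21581.8 km
Leg 4 bearing: y=sinΔλ·cosφ2=-0.31861346, x=cosφ1·sinφ2-sinφ1·cosφ2·cosΔλ=-0.37246294; θ=atan2(y, x)=-139.4556° <0 so +360° → 220.5444° ≈ 220.5°
Leg 5: φ1=0.3383268, φ2=0.6225956, Δφ=0.2842688, Δλ=4.1676455 rad; a=sin²(Δφ/2)+cosφ1·cosφ2·sin²(Δλ/2)=0.6017761264; c=2·atan2(√a, √(1-a))=1.775781101; dist=6371·c=11313.501 ≈ 11313.5 km; running total=32895.3 km
Leg 5 bearing: y=sinΔλ·cosφ2=-0.69478572, x=cosφ1·sinφ2-sinφ1·cosφ2·cosΔλ=0.68981105; θ=atan2(y, x)=-45.2059° <0 so +360° → 314.7941° ≈ 314.8°
Leg 6: φ1=0.6225956, φ2=-0.5836660, Δφ=-1.2062616, Δλ=-3.6706386 rad; a=sin²(Δφ/2)+cosφ1·cosφ2·sin²(Δλ/2)=0.9532844420; c=2·atan2(√a, √(1-a))=2.705878559; dist=6371·c=17239.152 ≈ 17239.2 km; running total=50134.5 km
Leg 6 bearing: y=sinΔλ·cosφ2=0.42115419, x=cosφ1·sinφ2-sinφ1·cosφ2·cosΔλ=-0.02760449; θ=atan2(y, x)=93.7501° ≈ 93.8°
Leg 7: φ1=-0.5836660, φ2=1.1189742, Δφ=1.7026402, Δλ=0.8493610 rad; a=sin²(Δφ/2)+cosφ1·cosφ2·sin²(Δλ/2)=0.6275819630; c=2·atan2(√a, √(1-a))=1.828813564; dist=6371·c=11651.371 ≈ 11651.4 km; running total=61785.9 km
Leg 7 bearing: y=sinΔλ·cosφ2=0.32782898, x=cosφ1·sinφ2-sinφ1·cosφ2·cosΔλ=0.90962604; θ=atan2(y, x)=19.8191° ≈ 19.8°

Leg 1: dist=5005.8 km, bearing=322.1°
Leg 2: dist=7275.9 km, bearing=304.2°
Leg 3: dist=6036.5 km, bearing=300.3°
Leg 4: dist=3263.6 km, bearing=220.5°
Leg 5: dist=11313.5 km, bearing=314.8°
Leg 6: dist=17239.2 km, bearing=93.8°
Leg 7: dist=11651.4 km, bearing=19.8°
Total: 61785.9 km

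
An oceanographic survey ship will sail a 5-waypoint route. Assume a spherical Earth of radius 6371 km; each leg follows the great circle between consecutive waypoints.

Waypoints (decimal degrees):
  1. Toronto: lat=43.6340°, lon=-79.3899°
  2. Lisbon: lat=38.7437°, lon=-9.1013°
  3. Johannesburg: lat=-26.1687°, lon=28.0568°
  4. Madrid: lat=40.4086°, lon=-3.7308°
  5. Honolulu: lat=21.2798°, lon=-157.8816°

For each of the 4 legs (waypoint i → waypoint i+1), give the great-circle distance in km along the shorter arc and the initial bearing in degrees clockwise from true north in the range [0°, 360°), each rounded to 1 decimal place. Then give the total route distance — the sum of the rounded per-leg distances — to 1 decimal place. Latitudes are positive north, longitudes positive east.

Leg 1: dist=5728.7 km, bearing=69.7°
Leg 2: dist=8187.0 km, bearing=145.6°
Leg 3: dist=8099.7 km, bearing=335.2°
Leg 4: dist=12652.1 km, bearing=333.6°
Total: 34667.5 km

Leg 1: φ1=0.7615570, φ2=0.6762051, Δφ=-0.0853518, Δλ=1.2267675 rad; a=sin²(Δφ/2)+cosφ1·cosφ2·sin²(Δλ/2)=0.1888724390; c=2·atan2(√a, √(1-a))=0.899176123; dist=6371·c=5728.651 ≈ 5728.7 km; running total=5728.7 km
Leg 1 bearing: y=sinΔλ·cosφ2=0.73425073, x=cosφ1·sinφ2-sinφ1·cosφ2·cosΔλ=0.27143033; θ=atan2(y, x)=69.7122° ≈ 69.7°
Leg 2: φ1=0.6762051, φ2=-0.4567300, Δφ=-1.1329351, Δλ=0.6485312 rad; a=sin²(Δφ/2)+cosφ1·cosφ2·sin²(Δλ/2)=0.3590589158; c=2·atan2(√a, √(1-a))=1.285041063; dist=6371·c=8186.997 ≈ 8187.0 km; running total=13915.7 km
Leg 2 bearing: y=sinΔλ·cosφ2=0.54210442, x=cosφ1·sinφ2-sinφ1·cosφ2·cosΔλ=-0.79162190; θ=atan2(y, x)=145.5966° ≈ 145.6°
Leg 3: φ1=-0.4567300, φ2=0.7052631, Δφ=1.1619931, Δλ=-0.5547983 rad; a=sin²(Δφ/2)+cosφ1·cosφ2·sin²(Δλ/2)=0.3524964382; c=2·atan2(√a, √(1-a))=1.271333353; dist=6371·c=8099.665 ≈ 8099.7 km; running total=22015.4 km
Leg 3 bearing: y=sinΔλ·cosφ2=-0.40110569, x=cosφ1·sinφ2-sinφ1·cosφ2·cosΔλ=0.86722836; θ=atan2(y, x)=-24.8212° <0 so +360° → 335.1788° ≈ 335.2°
Leg 4: φ1=0.7052631, φ2=0.3714026, Δφ=-0.3338605, Δλ=-2.6904390 rad; a=sin²(Δφ/2)+cosφ1·cosφ2·sin²(Δλ/2)=0.7016373439; c=2·atan2(√a, √(1-a))=1.985888948; dist=6371·c=12652.098 ≈ 12652.1 km; running total=34667.5 km
Leg 4 bearing: y=sinΔλ·cosφ2=-0.40627696, x=cosφ1·sinφ2-sinφ1·cosφ2·cosΔλ=0.81994424; θ=atan2(y, x)=-26.3581° <0 so +360° → 333.6419° ≈ 333.6°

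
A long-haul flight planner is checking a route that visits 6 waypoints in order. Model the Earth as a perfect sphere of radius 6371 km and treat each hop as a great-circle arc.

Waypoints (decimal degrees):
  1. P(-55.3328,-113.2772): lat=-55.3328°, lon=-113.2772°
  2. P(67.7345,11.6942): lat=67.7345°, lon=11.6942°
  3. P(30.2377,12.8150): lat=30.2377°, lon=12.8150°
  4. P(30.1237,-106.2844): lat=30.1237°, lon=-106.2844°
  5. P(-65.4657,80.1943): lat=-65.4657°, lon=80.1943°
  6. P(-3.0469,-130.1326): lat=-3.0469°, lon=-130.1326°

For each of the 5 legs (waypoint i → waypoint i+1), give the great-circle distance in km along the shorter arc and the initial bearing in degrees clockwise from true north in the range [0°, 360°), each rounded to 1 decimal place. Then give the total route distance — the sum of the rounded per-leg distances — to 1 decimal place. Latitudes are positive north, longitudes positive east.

Leg 1: dist=16925.1 km, bearing=41.8°
Leg 2: dist=4170.1 km, bearing=178.4°
Leg 3: dist=10714.1 km, bearing=310.5°
Leg 4: dist=16060.0 km, bearing=184.6°
Leg 5: dist=12012.7 km, bearing=148.0°
Total: 59882.0 km

Leg 1: φ1=-0.9657395, φ2=1.1821900, Δφ=2.1479296, Δλ=2.1811624 rad; a=sin²(Δφ/2)+cosφ1·cosφ2·sin²(Δλ/2)=0.9423372519; c=2·atan2(√a, √(1-a))=2.656591699; dist=6371·c=16925.146 ≈ 16925.1 km; running total=16925.1 km
Leg 1 bearing: y=sinΔλ·cosφ2=0.31048432, x=cosφ1·sinφ2-sinφ1·cosφ2·cosΔλ=0.34777940; θ=atan2(y, x)=41.7573° ≈ 41.8°
Leg 2: φ1=1.1821900, φ2=0.5277474, Δφ=-0.6544426, Δλ=0.0195617 rad; a=sin²(Δφ/2)+cosφ1·cosφ2·sin²(Δλ/2)=0.1033376452; c=2·atan2(√a, √(1-a))=0.654545499; dist=6371·c=4170.109 ≈ 4170.1 km; running total=21095.2 km
Leg 2 bearing: y=sinΔλ·cosφ2=0.01689909, x=cosφ1·sinφ2-sinφ1·cosφ2·cosΔλ=-0.60856415; θ=atan2(y, x)=178.4094° ≈ 178.4°
Leg 3: φ1=0.5277474, φ2=0.5257577, Δφ=-0.0019897, Δλ=-2.0786767 rad; a=sin²(Δφ/2)+cosφ1·cosφ2·sin²(Δλ/2)=0.5553391219; c=2·atan2(√a, √(1-a))=1.681701787; dist=6371·c=10714.122 ≈ 10714.1 km; running total=31809.3 km
Leg 3 bearing: y=sinΔλ·cosφ2=-0.75576836, x=cosφ1·sinφ2-sinφ1·cosφ2·cosΔλ=0.64541809; θ=atan2(y, x)=-49.5030° <0 so +360° → 310.4970° ≈ 310.5°
Leg 4: φ1=0.5257577, φ2=-1.1425920, Δφ=-1.6683498, Δλ=3.2546673 rad; a=sin²(Δφ/2)+cosφ1·cosφ2·sin²(Δλ/2)=0.9067100765; c=2·atan2(√a, √(1-a))=2.520804318; dist=6371·c=16060.044 ≈ 16060.0 km; running total=47869.3 km
Leg 4 bearing: y=sinΔλ·cosφ2=-0.04685289, x=cosφ1·sinφ2-sinφ1·cosφ2·cosΔλ=-0.57978657; θ=atan2(y, x)=-175.3799° <0 so +360° → 184.6201° ≈ 184.6°
Leg 5: φ1=-1.1425920, φ2=-0.0531784, Δφ=1.0894136, Δλ=-3.6708969 rad; a=sin²(Δφ/2)+cosφ1·cosφ2·sin²(Δλ/2)=0.6547775946; c=2·atan2(√a, √(1-a))=1.885521536; dist=6371·c=12012.658 ≈ 12012.7 km; running total=59882.0 km
Leg 5 bearing: y=sinΔλ·cosφ2=0.50421913, x=cosφ1·sinφ2-sinφ1·cosφ2·cosΔλ=-0.80618773; θ=atan2(y, x)=147.9766° ≈ 148.0°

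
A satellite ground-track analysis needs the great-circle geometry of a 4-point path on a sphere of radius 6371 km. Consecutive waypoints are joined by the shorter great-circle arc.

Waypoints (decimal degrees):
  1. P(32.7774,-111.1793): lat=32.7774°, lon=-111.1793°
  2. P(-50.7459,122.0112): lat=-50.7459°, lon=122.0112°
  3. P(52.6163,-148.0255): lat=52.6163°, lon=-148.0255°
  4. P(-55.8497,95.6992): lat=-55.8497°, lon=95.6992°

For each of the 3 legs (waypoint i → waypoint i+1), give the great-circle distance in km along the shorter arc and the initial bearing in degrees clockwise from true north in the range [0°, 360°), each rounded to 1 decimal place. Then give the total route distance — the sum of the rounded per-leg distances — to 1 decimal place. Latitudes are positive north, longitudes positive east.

Leg 1: φ1=0.5720736, φ2=-0.8856830, Δφ=-1.4577566, Δλ=4.0699420 rad; a=sin²(Δφ/2)+cosφ1·cosφ2·sin²(Δλ/2)=0.8689861752; c=2·atan2(√a, √(1-a))=2.400857050; dist=6371·c=15295.860 ≈ 15295.9 km; running total=15295.9 km
Leg 1 bearing: y=sinΔλ·cosφ2=-0.50660852, x=cosφ1·sinφ2-sinφ1·cosφ2·cosΔλ=-0.44580782; θ=atan2(y, x)=-131.3473° <0 so +360° → 228.6527° ≈ 228.7°
Leg 2: φ1=-0.8856830, φ2=0.9183277, Δφ=1.8040107, Δλ=-4.7130295 rad; a=sin²(Δφ/2)+cosφ1·cosφ2·sin²(Δλ/2)=0.8075202819; c=2·atan2(√a, √(1-a))=2.233233737; dist=6371·c=14227.932 ≈ 14227.9 km; running total=29523.8 km
Leg 2 bearing: y=sinΔλ·cosφ2=0.60714969, x=cosφ1·sinφ2-sinφ1·cosφ2·cosΔλ=0.50308484; θ=atan2(y, x)=50.3548° ≈ 50.4°
Leg 3: φ1=0.9183277, φ2=-0.9747612, Δφ=-1.8930888, Δλ=4.2537985 rad; a=sin²(Δφ/2)+cosφ1·cosφ2·sin²(Δλ/2)=0.9042282725; c=2·atan2(√a, √(1-a))=2.512321254; dist=6371·c=16005.999 ≈ 16006.0 km; running total=45529.8 km
Leg 3 bearing: y=sinΔλ·cosφ2=-0.50336394, x=cosφ1·sinφ2-sinφ1·cosφ2·cosΔλ=-0.30499633; θ=atan2(y, x)=-121.2123° <0 so +360° → 238.7877° ≈ 238.8°

Leg 1: dist=15295.9 km, bearing=228.7°
Leg 2: dist=14227.9 km, bearing=50.4°
Leg 3: dist=16006.0 km, bearing=238.8°
Total: 45529.8 km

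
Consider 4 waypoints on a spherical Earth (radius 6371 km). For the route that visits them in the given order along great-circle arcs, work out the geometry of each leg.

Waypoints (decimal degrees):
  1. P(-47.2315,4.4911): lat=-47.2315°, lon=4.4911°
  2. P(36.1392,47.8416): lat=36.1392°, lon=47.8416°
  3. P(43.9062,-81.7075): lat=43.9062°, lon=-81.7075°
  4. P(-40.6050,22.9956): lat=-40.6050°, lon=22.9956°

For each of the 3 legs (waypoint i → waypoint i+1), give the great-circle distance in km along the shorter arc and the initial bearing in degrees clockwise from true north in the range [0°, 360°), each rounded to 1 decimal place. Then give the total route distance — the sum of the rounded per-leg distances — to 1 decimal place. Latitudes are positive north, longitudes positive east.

Leg 1: φ1=-0.8243452, φ2=0.6307480, Δφ=1.4550932, Δλ=0.7566090 rad; a=sin²(Δφ/2)+cosφ1·cosφ2·sin²(Δλ/2)=0.5170854913; c=2·atan2(√a, √(1-a))=1.604973963; dist=6371·c=10225.289 ≈ 10225.3 km; running total=10225.3 km
Leg 1 bearing: y=sinΔλ·cosφ2=0.55437551, x=cosφ1·sinφ2-sinφ1·cosφ2·cosΔλ=0.83156487; θ=atan2(y, x)=33.6900° ≈ 33.7°
Leg 2: φ1=0.6307480, φ2=0.7663078, Δφ=0.1355597, Δλ=-2.2610583 rad; a=sin²(Δφ/2)+cosφ1·cosφ2·sin²(Δλ/2)=0.4807528320; c=2·atan2(√a, √(1-a))=1.532292477; dist=6371·c=9762.235 ≈ 9762.2 km; running total=19987.5 km
Leg 2 bearing: y=sinΔλ·cosφ2=-0.55554412, x=cosφ1·sinφ2-sinφ1·cosφ2·cosΔλ=0.83059552; θ=atan2(y, x)=-33.7766° <0 so +360° → 326.2234° ≈ 326.2°
Leg 3: φ1=0.7663078, φ2=-0.7086909, Δφ=-1.4749987, Δλ=1.8274138 rad; a=sin²(Δφ/2)+cosφ1·cosφ2·sin²(Δλ/2)=0.7950889491; c=2·atan2(√a, √(1-a))=2.202075519; dist=6371·c=14029.423 ≈ 14029.4 km; running total=34016.9 km
Leg 3 bearing: y=sinΔλ·cosφ2=0.73435329, x=cosφ1·sinφ2-sinφ1·cosφ2·cosΔλ=-0.33528390; θ=atan2(y, x)=114.5400° ≈ 114.5°

Leg 1: dist=10225.3 km, bearing=33.7°
Leg 2: dist=9762.2 km, bearing=326.2°
Leg 3: dist=14029.4 km, bearing=114.5°
Total: 34016.9 km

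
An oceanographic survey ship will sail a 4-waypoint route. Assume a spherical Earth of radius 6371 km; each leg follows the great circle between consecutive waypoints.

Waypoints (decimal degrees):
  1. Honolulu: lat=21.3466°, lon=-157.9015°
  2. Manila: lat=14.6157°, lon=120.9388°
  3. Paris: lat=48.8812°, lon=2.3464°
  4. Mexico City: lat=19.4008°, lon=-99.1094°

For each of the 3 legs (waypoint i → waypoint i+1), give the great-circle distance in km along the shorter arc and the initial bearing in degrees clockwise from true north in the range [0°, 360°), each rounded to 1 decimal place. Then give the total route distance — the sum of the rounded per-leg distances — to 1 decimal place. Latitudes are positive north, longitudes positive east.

Leg 1: φ1=0.3725685, φ2=0.2550921, Δφ=-0.1174764, Δλ=4.8666813 rad; a=sin²(Δφ/2)+cosφ1·cosφ2·sin²(Δλ/2)=0.3848211198; c=2·atan2(√a, √(1-a))=1.338351012; dist=6371·c=8526.634 ≈ 8526.6 km; running total=8526.6 km
Leg 1 bearing: y=sinΔλ·cosφ2=-0.95614501, x=cosφ1·sinφ2-sinφ1·cosφ2·cosΔλ=0.18089228; θ=atan2(y, x)=-79.2869° <0 so +360° → 280.7131° ≈ 280.7°
Leg 2: φ1=0.2550921, φ2=0.8531379, Δφ=0.5980458, Δλ=-2.0698278 rad; a=sin²(Δφ/2)+cosφ1·cosφ2·sin²(Δλ/2)=0.5572209674; c=2·atan2(√a, √(1-a))=1.685489552; dist=6371·c=10738.254 ≈ 10738.3 km; running total=19264.9 km
Leg 2 bearing: y=sinΔλ·cosφ2=-0.57742309, x=cosφ1·sinφ2-sinφ1·cosφ2·cosΔλ=0.80838458; θ=atan2(y, x)=-35.5379° <0 so +360° → 324.4621° ≈ 324.5°
Leg 3: φ1=0.8531379, φ2=0.3386078, Δφ=-0.5145300, Δλ=-1.7707378 rad; a=sin²(Δφ/2)+cosφ1·cosφ2·sin²(Δλ/2)=0.4364762732; c=2·atan2(√a, √(1-a))=1.443404587; dist=6371·c=9195.931 ≈ 9195.9 km; running total=28460.8 km
Leg 3 bearing: y=sinΔλ·cosφ2=-0.92442743, x=cosφ1·sinφ2-sinφ1·cosφ2·cosΔλ=0.35957318; θ=atan2(y, x)=-68.7455° <0 so +360° → 291.2545° ≈ 291.3°

Leg 1: dist=8526.6 km, bearing=280.7°
Leg 2: dist=10738.3 km, bearing=324.5°
Leg 3: dist=9195.9 km, bearing=291.3°
Total: 28460.8 km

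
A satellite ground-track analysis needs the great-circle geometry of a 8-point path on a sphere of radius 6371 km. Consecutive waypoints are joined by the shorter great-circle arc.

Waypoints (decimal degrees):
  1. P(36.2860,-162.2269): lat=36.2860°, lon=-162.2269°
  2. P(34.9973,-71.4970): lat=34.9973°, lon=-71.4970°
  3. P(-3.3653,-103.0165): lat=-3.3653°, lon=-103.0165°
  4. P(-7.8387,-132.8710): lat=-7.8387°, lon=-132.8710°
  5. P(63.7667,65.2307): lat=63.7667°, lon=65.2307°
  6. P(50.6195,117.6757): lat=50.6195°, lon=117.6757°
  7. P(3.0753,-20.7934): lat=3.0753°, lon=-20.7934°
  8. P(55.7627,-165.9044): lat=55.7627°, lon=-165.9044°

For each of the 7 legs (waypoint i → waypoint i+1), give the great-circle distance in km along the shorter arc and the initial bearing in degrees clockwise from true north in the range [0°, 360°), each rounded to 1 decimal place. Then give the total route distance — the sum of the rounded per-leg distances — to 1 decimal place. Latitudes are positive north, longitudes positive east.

Leg 1: dist=7858.1 km, bearing=60.2°
Leg 2: dist=5385.9 km, bearing=224.2°
Leg 3: dist=3339.8 km, bearing=260.1°
Leg 4: dist=13630.9 km, bearing=350.6°
Leg 5: dist=3358.0 km, bearing=90.6°
Leg 6: dist=12859.2 km, bearing=312.7°
Leg 7: dist=12744.3 km, bearing=339.3°
Total: 59176.2 km

Leg 1: φ1=0.6333102, φ2=0.6108181, Δφ=-0.0224921, Δλ=1.5835355 rad; a=sin²(Δφ/2)+cosφ1·cosφ2·sin²(Δλ/2)=0.3344913334; c=2·atan2(√a, √(1-a))=1.233414843; dist=6371·c=7858.086 ≈ 7858.1 km; running total=7858.1 km
Leg 1 bearing: y=sinΔλ·cosφ2=0.81911260, x=cosφ1·sinφ2-sinφ1·cosφ2·cosΔλ=0.46848913; θ=atan2(y, x)=60.2327° ≈ 60.2°
Leg 2: φ1=0.6108181, φ2=-0.0587356, Δφ=-0.6695537, Δλ=-0.5501191 rad; a=sin²(Δφ/2)+cosφ1·cosφ2·sin²(Δλ/2)=0.1682763221; c=2·atan2(√a, √(1-a))=0.845379532; dist=6371·c=5385.913 ≈ 5385.9 km; running total=13244.0 km
Leg 2 bearing: y=sinΔλ·cosφ2=-0.52188720, x=cosφ1·sinφ2-sinφ1·cosφ2·cosΔλ=-0.53616355; θ=atan2(y, x)=-135.7730° <0 so +360° → 224.2270° ≈ 224.2°
Leg 3: φ1=-0.0587356, φ2=-0.1368111, Δφ=-0.0780756, Δλ=-0.5210593 rad; a=sin²(Δφ/2)+cosφ1·cosφ2·sin²(Δλ/2)=0.0671436381; c=2·atan2(√a, √(1-a))=0.524223797; dist=6371·c=3339.830 ≈ 3339.8 km; running total=16583.8 km
Leg 3 bearing: y=sinΔλ·cosφ2=-0.49314770, x=cosφ1·sinφ2-sinφ1·cosφ2·cosΔλ=-0.08571365; θ=atan2(y, x)=-99.8600° <0 so +360° → 260.1400° ≈ 260.1°
Leg 4: φ1=-0.1368111, φ2=1.1129389, Δφ=1.2497500, Δλ=3.4575269 rad; a=sin²(Δφ/2)+cosφ1·cosφ2·sin²(Δλ/2)=0.7692806075; c=2·atan2(√a, √(1-a))=2.139524921; dist=6371·c=13630.913 ≈ 13630.9 km; running total=30214.7 km
Leg 4 bearing: y=sinΔλ·cosφ2=-0.13733992, x=cosφ1·sinφ2-sinφ1·cosφ2·cosΔλ=0.83131797; θ=atan2(y, x)=-9.3810° <0 so +360° → 350.6190° ≈ 350.6°
Leg 5: φ1=1.1129389, φ2=0.8834769, Δφ=-0.2294619, Δλ=0.9153379 rad; a=sin²(Δφ/2)+cosφ1·cosφ2·sin²(Δλ/2)=0.0678605919; c=2·atan2(√a, √(1-a))=0.527081454; dist=6371·c=3358.036 ≈ 3358.0 km; running total=33572.7 km
Leg 5 bearing: y=sinΔλ·cosφ2=0.50298590, x=cosφ1·sinφ2-sinφ1·cosφ2·cosΔλ=-0.00522579; θ=atan2(y, x)=90.5953° ≈ 90.6°
Leg 6: φ1=0.8834769, φ2=0.0536741, Δφ=-0.8298028, Δλ=-2.4167417 rad; a=sin²(Δφ/2)+cosφ1·cosφ2·sin²(Δλ/2)=0.7164048973; c=2·atan2(√a, √(1-a))=2.018403630; dist=6371·c=12859.2495 ≈ 12859.2 km; running total=46431.9 km
Leg 6 bearing: y=sinΔλ·cosφ2=-0.66206904, x=cosφ1·sinφ2-sinφ1·cosφ2·cosΔλ=0.61183353; θ=atan2(y, x)=-47.2583° <0 so +360° → 312.7417° ≈ 312.7°
Leg 7: φ1=0.0536741, φ2=0.9732427, Δφ=0.9195686, Δλ=-2.5326647 rad; a=sin²(Δφ/2)+cosφ1·cosφ2·sin²(Δλ/2)=0.7082402814; c=2·atan2(√a, √(1-a))=2.000367046; dist=6371·c=12744.338 ≈ 12744.3 km; running total=59176.2 km
Leg 7 bearing: y=sinΔλ·cosφ2=-0.32181309, x=cosφ1·sinφ2-sinφ1·cosφ2·cosΔλ=0.85028247; θ=atan2(y, x)=-20.7305° <0 so +360° → 339.2695° ≈ 339.3°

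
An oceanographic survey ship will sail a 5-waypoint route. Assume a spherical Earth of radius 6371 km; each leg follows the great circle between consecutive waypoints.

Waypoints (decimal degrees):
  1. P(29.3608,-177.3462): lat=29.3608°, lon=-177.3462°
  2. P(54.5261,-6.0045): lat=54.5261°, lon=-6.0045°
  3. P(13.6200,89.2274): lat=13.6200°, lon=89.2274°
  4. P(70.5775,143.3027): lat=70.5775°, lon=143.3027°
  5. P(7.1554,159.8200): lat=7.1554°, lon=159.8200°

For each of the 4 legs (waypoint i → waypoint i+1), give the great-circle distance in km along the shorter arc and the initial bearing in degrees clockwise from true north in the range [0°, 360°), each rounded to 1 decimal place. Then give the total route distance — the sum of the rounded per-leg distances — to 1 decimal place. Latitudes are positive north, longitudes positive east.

Leg 1: dist=10650.4 km, bearing=5.0°
Leg 2: dist=9110.5 km, bearing=77.8°
Leg 3: dist=7304.2 km, bearing=17.2°
Leg 4: dist=7148.8 km, bearing=161.8°
Total: 34213.9 km

Leg 1: φ1=0.5124426, φ2=0.9516600, Δφ=0.4392173, Δλ=2.9904768 rad; a=sin²(Δφ/2)+cosφ1·cosφ2·sin²(Δλ/2)=0.5503636530; c=2·atan2(√a, √(1-a))=1.671694745; dist=6371·c=10650.367 ≈ 10650.4 km; running total=10650.4 km
Leg 1 bearing: y=sinΔλ·cosφ2=0.08736397, x=cosφ1·sinφ2-sinφ1·cosφ2·cosΔλ=0.99107091; θ=atan2(y, x)=5.0377° ≈ 5.0°
Leg 2: φ1=0.9516600, φ2=0.2377138, Δφ=-0.7139461, Δλ=1.6621102 rad; a=sin²(Δφ/2)+cosφ1·cosφ2·sin²(Δλ/2)=0.4298296536; c=2·atan2(√a, √(1-a))=1.429990822; dist=6371·c=9110.472 ≈ 9110.5 km; running total=19760.9 km
Leg 2 bearing: y=sinΔλ·cosφ2=0.96782980, x=cosφ1·sinφ2-sinφ1·cosφ2·cosΔλ=0.20882998; θ=atan2(y, x)=77.8239° ≈ 77.8°
Leg 3: φ1=0.2377138, φ2=1.2318098, Δφ=0.9940959, Δλ=0.9437920 rad; a=sin²(Δφ/2)+cosφ1·cosφ2·sin²(Δλ/2)=0.2941512519; c=2·atan2(√a, √(1-a))=1.146480369; dist=6371·c=7304.226 ≈ 7304.2 km; running total=27065.1 km
Leg 3 bearing: y=sinΔλ·cosφ2=0.26928029, x=cosφ1·sinφ2-sinφ1·cosφ2·cosΔλ=0.87062811; θ=atan2(y, x)=17.1865° ≈ 17.2°
Leg 4: φ1=1.2318098, φ2=0.1248853, Δφ=-1.1069245, Δλ=0.2882813 rad; a=sin²(Δφ/2)+cosφ1·cosφ2·sin²(Δλ/2)=0.2831006170; c=2·atan2(√a, √(1-a))=1.122091687; dist=6371·c=7148.846 ≈ 7148.8 km; running total=34213.9 km
Leg 4 bearing: y=sinΔλ·cosφ2=0.28209066, x=cosφ1·sinφ2-sinφ1·cosφ2·cosΔλ=-0.85571227; θ=atan2(y, x)=161.7549° ≈ 161.8°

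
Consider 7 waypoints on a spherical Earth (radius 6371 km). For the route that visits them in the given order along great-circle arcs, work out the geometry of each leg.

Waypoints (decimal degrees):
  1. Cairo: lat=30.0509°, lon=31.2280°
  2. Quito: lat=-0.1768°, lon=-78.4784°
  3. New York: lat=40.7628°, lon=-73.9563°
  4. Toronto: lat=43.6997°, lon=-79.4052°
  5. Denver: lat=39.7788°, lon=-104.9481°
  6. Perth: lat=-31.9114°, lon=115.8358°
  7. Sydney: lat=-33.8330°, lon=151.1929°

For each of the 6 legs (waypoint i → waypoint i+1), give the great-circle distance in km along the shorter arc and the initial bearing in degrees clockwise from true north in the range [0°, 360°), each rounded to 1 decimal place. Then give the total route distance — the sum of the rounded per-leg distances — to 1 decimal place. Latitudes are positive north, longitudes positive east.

Leg 1: φ1=0.5244871, φ2=-0.0030857, Δφ=-0.5275729, Δλ=-1.9147379 rad; a=sin²(Δφ/2)+cosφ1·cosφ2·sin²(Δλ/2)=0.6467090435; c=2·atan2(√a, √(1-a))=1.868596676; dist=6371·c=11904.829 ≈ 11904.8 km; running total=11904.8 km
Leg 1 bearing: y=sinΔλ·cosφ2=-0.94142840, x=cosφ1·sinφ2-sinφ1·cosφ2·cosΔλ=0.16618781; θ=atan2(y, x)=-79.9889° <0 so +360° → 280.0111° ≈ 280.0°
Leg 2: φ1=-0.0030857, φ2=0.7114451, Δφ=0.7145308, Δλ=0.0789255 rad; a=sin²(Δφ/2)+cosφ1·cosφ2·sin²(Δλ/2)=0.1234785364; c=2·atan2(√a, √(1-a))=0.718121696; dist=6371·c=4575.153 ≈ 4575.2 km; running total=16480.0 km
Leg 2 bearing: y=sinΔλ·cosφ2=0.05971767, x=cosφ1·sinφ2-sinφ1·cosφ2·cosΔλ=0.65525579; θ=atan2(y, x)=5.2073° ≈ 5.2°
Leg 3: φ1=0.7114451, φ2=0.7627036, Δφ=0.0512586, Δλ=-0.0951012 rad; a=sin²(Δφ/2)+cosφ1·cosφ2·sin²(Δλ/2)=0.0018939227; c=2·atan2(√a, √(1-a))=0.087065943; dist=6371·c=554.697 ≈ 554.7 km; running total=17034.7 km
Leg 3 bearing: y=sinΔλ·cosφ2=-0.06865183, x=cosφ1·sinφ2-sinφ1·cosφ2·cosΔλ=0.05336918; θ=atan2(y, x)=-52.1389° <0 so +360° → 307.8611° ≈ 307.9°
Leg 4: φ1=0.7627036, φ2=0.6942710, Δφ=-0.0684326, Δλ=-0.4458077 rad; a=sin²(Δφ/2)+cosφ1·cosφ2·sin²(Δλ/2)=0.0283225902; c=2·atan2(√a, √(1-a))=0.338195766; dist=6371·c=2154.645 ≈ 2154.6 km; running total=19189.3 km
Leg 4 bearing: y=sinΔλ·cosφ2=-0.33137580, x=cosφ1·sinφ2-sinφ1·cosφ2·cosΔλ=-0.01648517; θ=atan2(y, x)=-92.8480° <0 so +360° → 267.1520° ≈ 267.2°
Leg 5: φ1=0.6942710, φ2=-0.5569590, Δφ=-1.2512300, Δλ=3.8534060 rad; a=sin²(Δφ/2)+cosφ1·cosφ2·sin²(Δλ/2)=0.9160889235; c=2·atan2(√a, √(1-a))=2.553820039; dist=6371·c=16270.387 ≈ 16270.4 km; running total=35459.7 km
Leg 5 bearing: y=sinΔλ·cosφ2=-0.55448629, x=cosφ1·sinφ2-sinφ1·cosφ2·cosΔλ=0.00499826; θ=atan2(y, x)=-89.4835° <0 so +360° → 270.5165° ≈ 270.5°
Leg 6: φ1=-0.5569590, φ2=-0.5904972, Δφ=-0.0335382, Δλ=0.6170978 rad; a=sin²(Δφ/2)+cosφ1·cosφ2·sin²(Δλ/2)=0.0653071433; c=2·atan2(√a, √(1-a))=0.516838527; dist=6371·c=3292.778 ≈ 3292.8 km; running total=38752.5 km
Leg 6 bearing: y=sinΔλ·cosφ2=0.48068087, x=cosφ1·sinφ2-sinφ1·cosφ2·cosΔλ=-0.11451806; θ=atan2(y, x)=103.4004° ≈ 103.4°

Leg 1: dist=11904.8 km, bearing=280.0°
Leg 2: dist=4575.2 km, bearing=5.2°
Leg 3: dist=554.7 km, bearing=307.9°
Leg 4: dist=2154.6 km, bearing=267.2°
Leg 5: dist=16270.4 km, bearing=270.5°
Leg 6: dist=3292.8 km, bearing=103.4°
Total: 38752.5 km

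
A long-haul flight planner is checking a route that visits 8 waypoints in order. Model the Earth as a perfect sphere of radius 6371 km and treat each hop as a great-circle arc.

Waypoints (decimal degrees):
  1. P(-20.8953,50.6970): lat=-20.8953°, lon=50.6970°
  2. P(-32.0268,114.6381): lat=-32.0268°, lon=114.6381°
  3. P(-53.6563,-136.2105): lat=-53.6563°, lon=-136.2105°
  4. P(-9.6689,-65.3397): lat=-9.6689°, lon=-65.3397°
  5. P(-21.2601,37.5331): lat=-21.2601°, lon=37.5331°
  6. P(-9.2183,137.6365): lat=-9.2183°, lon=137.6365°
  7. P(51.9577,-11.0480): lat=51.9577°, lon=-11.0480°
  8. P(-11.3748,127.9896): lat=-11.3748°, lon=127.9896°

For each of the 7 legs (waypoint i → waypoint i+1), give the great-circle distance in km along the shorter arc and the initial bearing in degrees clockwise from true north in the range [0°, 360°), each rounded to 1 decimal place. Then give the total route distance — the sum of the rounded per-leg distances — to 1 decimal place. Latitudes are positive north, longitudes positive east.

Leg 1: dist=6395.3 km, bearing=115.5°
Leg 2: dist=8316.5 km, bearing=144.5°
Leg 3: dist=7887.0 km, bearing=80.2°
Leg 4: dist=10926.7 km, bearing=113.4°
Leg 5: dist=10666.8 km, bearing=102.3°
Leg 6: dist=14480.7 km, bearing=335.2°
Leg 7: dist=14199.7 km, bearing=54.3°
Total: 72872.7 km

Leg 1: φ1=-0.3646918, φ2=-0.5589731, Δφ=-0.1942813, Δλ=1.1159827 rad; a=sin²(Δφ/2)+cosφ1·cosφ2·sin²(Δλ/2)=0.2314580855; c=2·atan2(√a, √(1-a))=1.003820146; dist=6371·c=6395.338 ≈ 6395.3 km; running total=6395.3 km
Leg 1 bearing: y=sinΔλ·cosφ2=0.76161525, x=cosφ1·sinφ2-sinφ1·cosφ2·cosΔλ=-0.36260608; θ=atan2(y, x)=115.4592° ≈ 115.5°
Leg 2: φ1=-0.5589731, φ2=-0.9364791, Δφ=-0.3775060, Δλ=-4.3781340 rad; a=sin²(Δφ/2)+cosφ1·cosφ2·sin²(Δλ/2)=0.3688364504; c=2·atan2(√a, √(1-a))=1.305363357; dist=6371·c=8316.470 ≈ 8316.5 km; running total=14711.8 km
Leg 2 bearing: y=sinΔλ·cosφ2=0.55982871, x=cosφ1·sinφ2-sinφ1·cosφ2·cosΔλ=-0.78598748; θ=atan2(y, x)=144.5392° ≈ 144.5°
Leg 3: φ1=-0.9364791, φ2=-0.1687541, Δφ=0.7677250, Δλ=1.2369288 rad; a=sin²(Δφ/2)+cosφ1·cosφ2·sin²(Δλ/2)=0.3366358436; c=2·atan2(√a, √(1-a))=1.237956502; dist=6371·c=7887.021 ≈ 7887.0 km; running total=22598.8 km
Leg 3 bearing: y=sinΔλ·cosφ2=0.93136119, x=cosφ1·sinφ2-sinφ1·cosφ2·cosΔλ=0.16067029; θ=atan2(y, x)=80.2122° ≈ 80.2°
Leg 4: φ1=-0.1687541, φ2=-0.3710587, Δφ=-0.2023046, Δλ=1.7954691 rad; a=sin²(Δφ/2)+cosφ1·cosφ2·sin²(Δλ/2)=0.5718876651; c=2·atan2(√a, √(1-a))=1.715071660; dist=6371·c=10926.722 ≈ 10926.7 km; running total=33525.5 km
Leg 4 bearing: y=sinΔλ·cosφ2=0.90852148, x=cosφ1·sinφ2-sinφ1·cosφ2·cosΔλ=-0.39232305; θ=atan2(y, x)=113.3559° ≈ 113.4°
Leg 5: φ1=-0.3710587, φ2=-0.1608897, Δφ=0.2101691, Δλ=1.7471339 rad; a=sin²(Δφ/2)+cosφ1·cosφ2·sin²(Δλ/2)=0.5516436969; c=2·atan2(√a, √(1-a))=1.674268258; dist=6371·c=10666.763 ≈ 10666.8 km; running total=44192.3 km
Leg 5 bearing: y=sinΔλ·cosφ2=0.97177819, x=cosφ1·sinφ2-sinφ1·cosφ2·cosΔλ=-0.21208219; θ=atan2(y, x)=102.3113° ≈ 102.3°
Leg 6: φ1=-0.1608897, φ2=0.9068329, Δφ=1.0677226, Δλ=-2.5950341 rad; a=sin²(Δφ/2)+cosφ1·cosφ2·sin²(Δλ/2)=0.8229160737; c=2·atan2(√a, √(1-a))=2.272909049; dist=6371·c=14480.704 ≈ 14480.7 km; running total=58673.0 km
Leg 6 bearing: y=sinΔλ·cosφ2=-0.32029249, x=cosφ1·sinφ2-sinφ1·cosφ2·cosΔλ=0.69304658; θ=atan2(y, x)=-24.8041° <0 so +360° → 335.1959° ≈ 335.2°
Leg 7: φ1=0.9068329, φ2=-0.1985277, Δφ=-1.1053606, Δλ=2.4266639 rad; a=sin²(Δφ/2)+cosφ1·cosφ2·sin²(Δλ/2)=0.8057680167; c=2·atan2(√a, √(1-a))=2.228796821; dist=6371·c=14199.665 ≈ 14199.7 km; running total=72872.7 km
Leg 7 bearing: y=sinΔλ·cosφ2=0.64268704, x=cosφ1·sinφ2-sinφ1·cosφ2·cosΔλ=0.46149436; θ=atan2(y, x)=54.3190° ≈ 54.3°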